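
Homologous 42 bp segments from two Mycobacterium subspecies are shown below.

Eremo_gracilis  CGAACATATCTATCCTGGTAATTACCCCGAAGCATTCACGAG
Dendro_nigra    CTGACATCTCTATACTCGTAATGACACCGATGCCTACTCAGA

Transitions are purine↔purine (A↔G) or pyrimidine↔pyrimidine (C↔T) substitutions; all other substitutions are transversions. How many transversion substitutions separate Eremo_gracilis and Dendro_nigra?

The sequences differ at positions 2 (G/T, transversion), 3 (A/G, transition), 8 (A/C, transversion), 14 (C/A, transversion), 17 (G/C, transversion), 23 (T/G, transversion), 26 (C/A, transversion), 31 (A/T, transversion), 34 (A/C, transversion), 36 (T/A, transversion), 38 (A/T, transversion), 40 (G/A, transition), 41 (A/G, transition), 42 (G/A, transition).
Of the 14 differences, 4 transitions and 10 transversions, so the answer is 10.

10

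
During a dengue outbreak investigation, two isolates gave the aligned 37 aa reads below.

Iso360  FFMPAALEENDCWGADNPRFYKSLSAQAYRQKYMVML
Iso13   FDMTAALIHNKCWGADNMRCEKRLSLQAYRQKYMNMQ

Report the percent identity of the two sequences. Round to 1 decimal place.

67.6%

The sequences differ at positions 2 (F/D), 4 (P/T), 8 (E/I), 9 (E/H), 11 (D/K), 18 (P/M), 20 (F/C), 21 (Y/E), 23 (S/R), 26 (A/L), 35 (V/N), 37 (L/Q).
25 of the 37 sites match, so the percent identity is 25/37 × 100 = 67.6%.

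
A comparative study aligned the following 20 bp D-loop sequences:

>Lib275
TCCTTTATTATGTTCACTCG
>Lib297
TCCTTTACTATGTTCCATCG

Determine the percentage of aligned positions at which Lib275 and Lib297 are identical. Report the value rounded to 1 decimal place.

85.0%

Differing sites — 8:T/C; 16:A/C; 17:C/A.
17 of the 20 sites match, so the percent identity is 17/20 × 100 = 85.0%.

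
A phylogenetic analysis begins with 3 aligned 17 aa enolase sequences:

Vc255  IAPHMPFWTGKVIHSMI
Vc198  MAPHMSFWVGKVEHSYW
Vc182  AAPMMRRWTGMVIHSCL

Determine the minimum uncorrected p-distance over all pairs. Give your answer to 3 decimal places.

0.353

Pairwise Hamming distances:
  Vc255 vs Vc198: 6
  Vc255 vs Vc182: 7
  Vc198 vs Vc182: 9
The smallest is 6 mismatches, between Vc255 and Vc198; p = 6/17 = 0.353.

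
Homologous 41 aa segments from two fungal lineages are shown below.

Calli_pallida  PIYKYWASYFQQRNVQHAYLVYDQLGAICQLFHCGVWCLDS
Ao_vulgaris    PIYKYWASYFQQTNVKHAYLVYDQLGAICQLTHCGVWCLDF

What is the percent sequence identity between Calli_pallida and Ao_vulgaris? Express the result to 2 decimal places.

Differing sites — 13:R/T; 16:Q/K; 32:F/T; 41:S/F.
37 of the 41 sites match, so the percent identity is 37/41 × 100 = 90.24%.

90.24%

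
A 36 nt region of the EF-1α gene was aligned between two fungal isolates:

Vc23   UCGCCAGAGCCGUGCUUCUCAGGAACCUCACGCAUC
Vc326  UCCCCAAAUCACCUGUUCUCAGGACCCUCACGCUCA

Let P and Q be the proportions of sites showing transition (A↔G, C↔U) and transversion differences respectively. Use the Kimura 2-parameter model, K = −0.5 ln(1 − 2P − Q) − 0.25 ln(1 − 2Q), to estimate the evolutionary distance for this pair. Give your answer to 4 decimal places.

0.4428

Differing sites — 3:G/C (Tv); 7:G/A (Ti); 9:G/U (Tv); 11:C/A (Tv); 12:G/C (Tv); 13:U/C (Ti); 14:G/U (Tv); 15:C/G (Tv); 25:A/C (Tv); 34:A/U (Tv); 35:U/C (Ti); 36:C/A (Tv).
Of the 12 differences, 3 transitions and 9 transversions over 36 sites: P = 3/36 = 0.083333, Q = 9/36 = 0.250000.
d = −0.5·ln(0.583334) − 0.25·ln(0.500000) = −0.5·(-0.538995) − 0.25·(-0.693147) = 0.4428.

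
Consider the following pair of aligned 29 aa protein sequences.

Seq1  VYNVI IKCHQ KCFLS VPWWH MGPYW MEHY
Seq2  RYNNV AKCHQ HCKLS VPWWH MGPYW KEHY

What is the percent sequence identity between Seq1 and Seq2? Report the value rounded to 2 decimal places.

75.86%

Differing sites — 1:V/R; 4:V/N; 5:I/V; 6:I/A; 11:K/H; 13:F/K; 26:M/K.
22 of the 29 sites match, so the percent identity is 22/29 × 100 = 75.86%.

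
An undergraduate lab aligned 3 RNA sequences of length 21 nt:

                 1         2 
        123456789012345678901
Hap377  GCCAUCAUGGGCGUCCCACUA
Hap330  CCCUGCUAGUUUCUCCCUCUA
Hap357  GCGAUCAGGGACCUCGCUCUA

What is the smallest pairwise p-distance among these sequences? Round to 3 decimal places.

Pairwise Hamming distances:
  Hap377 vs Hap330: 10
  Hap377 vs Hap357: 6
  Hap330 vs Hap357: 10
The smallest is 6 mismatches, between Hap377 and Hap357; p = 6/21 = 0.286.

0.286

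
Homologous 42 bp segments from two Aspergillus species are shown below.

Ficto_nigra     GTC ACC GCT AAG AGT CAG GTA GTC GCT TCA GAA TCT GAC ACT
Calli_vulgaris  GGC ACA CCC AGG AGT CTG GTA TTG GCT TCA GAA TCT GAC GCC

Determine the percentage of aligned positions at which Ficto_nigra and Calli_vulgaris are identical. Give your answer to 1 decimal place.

Mismatches occur at site 2 (T→G), site 6 (C→A), site 7 (G→C), site 9 (T→C), site 11 (A→G), site 17 (A→T), site 22 (G→T), site 24 (C→G), site 40 (A→G), site 42 (T→C).
32 of the 42 sites match, so the percent identity is 32/42 × 100 = 76.2%.

76.2%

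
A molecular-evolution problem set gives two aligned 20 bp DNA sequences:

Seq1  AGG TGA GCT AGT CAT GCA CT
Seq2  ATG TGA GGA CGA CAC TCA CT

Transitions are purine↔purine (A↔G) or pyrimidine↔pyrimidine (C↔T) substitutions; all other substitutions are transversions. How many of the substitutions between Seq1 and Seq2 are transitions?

Differing sites — 2:G/T (Tv); 8:C/G (Tv); 9:T/A (Tv); 10:A/C (Tv); 12:T/A (Tv); 15:T/C (Ti); 16:G/T (Tv).
Of the 7 differences, 1 transition and 6 transversions, so the answer is 1.

1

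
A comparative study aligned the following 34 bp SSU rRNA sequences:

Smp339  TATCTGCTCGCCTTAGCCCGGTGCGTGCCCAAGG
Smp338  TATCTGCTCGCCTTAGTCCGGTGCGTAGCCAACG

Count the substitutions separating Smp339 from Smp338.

4

Differing sites — 17:C/T; 27:G/A; 28:C/G; 33:G/C.
That gives 4 mismatches out of 34 aligned sites, so the Hamming distance is 4.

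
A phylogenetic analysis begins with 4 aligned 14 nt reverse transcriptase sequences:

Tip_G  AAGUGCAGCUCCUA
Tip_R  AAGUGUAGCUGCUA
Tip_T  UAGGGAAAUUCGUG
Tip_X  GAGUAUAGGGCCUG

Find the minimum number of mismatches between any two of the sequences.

2

Pairwise Hamming distances:
  Tip_G vs Tip_R: 2
  Tip_G vs Tip_T: 7
  Tip_G vs Tip_X: 6
  Tip_R vs Tip_T: 8
  Tip_R vs Tip_X: 6
  Tip_T vs Tip_X: 8
The smallest is 2, between Tip_G and Tip_R.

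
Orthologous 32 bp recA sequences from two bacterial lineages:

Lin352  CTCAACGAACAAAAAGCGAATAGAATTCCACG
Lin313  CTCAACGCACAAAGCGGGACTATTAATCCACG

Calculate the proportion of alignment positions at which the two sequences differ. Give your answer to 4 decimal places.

0.2500

The sequences differ at positions 8 (A/C), 14 (A/G), 15 (A/C), 17 (C/G), 20 (A/C), 23 (G/T), 24 (A/T), 26 (T/A).
There are 8 differences over 32 sites, so p = 8/32 = 0.2500.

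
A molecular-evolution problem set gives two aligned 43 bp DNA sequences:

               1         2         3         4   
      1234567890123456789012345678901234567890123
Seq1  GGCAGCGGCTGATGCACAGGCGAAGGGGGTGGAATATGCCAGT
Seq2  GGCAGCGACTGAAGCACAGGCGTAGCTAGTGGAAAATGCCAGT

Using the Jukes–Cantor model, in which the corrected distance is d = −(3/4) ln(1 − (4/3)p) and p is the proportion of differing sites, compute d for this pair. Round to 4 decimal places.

Differing sites — 8:G/A; 13:T/A; 23:A/T; 26:G/C; 27:G/T; 28:G/A; 35:T/A.
p = 7/43 = 0.162791.
d = −0.75 · ln(1 − (4/3)·0.162791) = −0.75 · ln(0.782945) = −0.75 · (-0.244693) = 0.1835.

0.1835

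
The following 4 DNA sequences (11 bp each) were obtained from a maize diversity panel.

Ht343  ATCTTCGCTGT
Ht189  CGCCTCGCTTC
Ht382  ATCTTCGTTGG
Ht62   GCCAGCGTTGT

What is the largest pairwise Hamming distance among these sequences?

7

Pairwise Hamming distances:
  Ht343 vs Ht189: 5
  Ht343 vs Ht382: 2
  Ht343 vs Ht62: 5
  Ht189 vs Ht382: 6
  Ht189 vs Ht62: 7
  Ht382 vs Ht62: 5
The largest is 7, between Ht189 and Ht62.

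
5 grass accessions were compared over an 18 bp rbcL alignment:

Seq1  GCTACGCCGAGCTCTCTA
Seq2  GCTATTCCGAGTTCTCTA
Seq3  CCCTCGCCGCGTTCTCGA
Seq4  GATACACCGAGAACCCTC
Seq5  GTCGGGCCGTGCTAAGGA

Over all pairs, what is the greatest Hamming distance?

Pairwise Hamming distances:
  Seq1 vs Seq2: 3
  Seq1 vs Seq3: 6
  Seq1 vs Seq4: 6
  Seq1 vs Seq5: 9
  Seq2 vs Seq3: 7
  Seq2 vs Seq4: 7
  Seq2 vs Seq5: 11
  Seq3 vs Seq4: 11
  Seq3 vs Seq5: 9
  Seq4 vs Seq5: 13
The largest is 13, between Seq4 and Seq5.

13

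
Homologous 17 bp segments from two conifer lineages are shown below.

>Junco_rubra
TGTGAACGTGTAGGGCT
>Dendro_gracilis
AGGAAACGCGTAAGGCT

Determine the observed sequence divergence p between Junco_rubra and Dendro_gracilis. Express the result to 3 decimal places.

0.294

Differing sites — 1:T/A; 3:T/G; 4:G/A; 9:T/C; 13:G/A.
There are 5 differences over 17 sites, so p = 5/17 = 0.294.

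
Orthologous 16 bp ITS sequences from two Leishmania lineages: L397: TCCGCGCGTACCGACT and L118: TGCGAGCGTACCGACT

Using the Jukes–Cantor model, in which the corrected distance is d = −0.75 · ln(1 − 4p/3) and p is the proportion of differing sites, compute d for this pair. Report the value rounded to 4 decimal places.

Differing sites — 2:C/G; 5:C/A.
p = 2/16 = 0.125000.
d = −0.75 · ln(1 − (4/3)·0.125000) = −0.75 · ln(0.833333) = −0.75 · (-0.182322) = 0.1367.

0.1367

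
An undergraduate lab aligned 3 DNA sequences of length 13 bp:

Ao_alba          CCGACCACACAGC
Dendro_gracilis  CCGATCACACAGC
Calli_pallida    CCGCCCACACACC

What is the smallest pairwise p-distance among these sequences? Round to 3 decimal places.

Pairwise Hamming distances:
  Ao_alba vs Dendro_gracilis: 1
  Ao_alba vs Calli_pallida: 2
  Dendro_gracilis vs Calli_pallida: 3
The smallest is 1 mismatch, between Ao_alba and Dendro_gracilis; p = 1/13 = 0.077.

0.077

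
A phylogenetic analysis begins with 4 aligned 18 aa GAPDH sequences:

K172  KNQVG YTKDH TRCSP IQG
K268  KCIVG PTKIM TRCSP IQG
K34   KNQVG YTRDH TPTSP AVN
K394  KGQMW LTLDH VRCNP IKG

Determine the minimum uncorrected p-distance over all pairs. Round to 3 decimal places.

Pairwise Hamming distances:
  K172 vs K268: 5
  K172 vs K34: 6
  K172 vs K394: 8
  K268 vs K34: 11
  K268 vs K394: 11
  K34 vs K394: 12
The smallest is 5 mismatches, between K172 and K268; p = 5/18 = 0.278.

0.278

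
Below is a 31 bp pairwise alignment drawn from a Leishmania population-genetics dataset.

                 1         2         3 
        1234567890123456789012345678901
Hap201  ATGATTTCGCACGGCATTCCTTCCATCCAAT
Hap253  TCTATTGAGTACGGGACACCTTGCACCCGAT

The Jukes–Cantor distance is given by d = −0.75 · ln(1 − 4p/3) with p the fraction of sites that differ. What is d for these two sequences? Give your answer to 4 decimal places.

Differing sites — 1:A/T; 2:T/C; 3:G/T; 7:T/G; 8:C/A; 10:C/T; 15:C/G; 17:T/C; 18:T/A; 23:C/G; 26:T/C; 29:A/G.
p = 12/31 = 0.387097.
d = −0.75 · ln(1 − (4/3)·0.387097) = −0.75 · ln(0.483871) = −0.75 · (-0.725937) = 0.5445.

0.5445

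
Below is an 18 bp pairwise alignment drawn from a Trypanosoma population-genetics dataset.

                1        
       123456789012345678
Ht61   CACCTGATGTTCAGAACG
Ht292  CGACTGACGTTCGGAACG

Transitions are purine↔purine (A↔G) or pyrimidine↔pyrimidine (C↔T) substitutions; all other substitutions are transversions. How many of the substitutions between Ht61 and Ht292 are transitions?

3

Differing sites — 2:A/G (Ti); 3:C/A (Tv); 8:T/C (Ti); 13:A/G (Ti).
Of the 4 differences, 3 transitions and 1 transversion, so the answer is 3.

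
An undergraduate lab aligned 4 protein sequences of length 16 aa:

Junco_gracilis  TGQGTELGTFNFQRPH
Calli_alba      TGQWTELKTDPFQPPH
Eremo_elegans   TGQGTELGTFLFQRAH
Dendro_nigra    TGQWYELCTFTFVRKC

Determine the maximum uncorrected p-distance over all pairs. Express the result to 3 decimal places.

0.500

Pairwise Hamming distances:
  Junco_gracilis vs Calli_alba: 5
  Junco_gracilis vs Eremo_elegans: 2
  Junco_gracilis vs Dendro_nigra: 7
  Calli_alba vs Eremo_elegans: 6
  Calli_alba vs Dendro_nigra: 8
  Eremo_elegans vs Dendro_nigra: 7
The largest is 8 mismatches, between Calli_alba and Dendro_nigra; p = 8/16 = 0.500.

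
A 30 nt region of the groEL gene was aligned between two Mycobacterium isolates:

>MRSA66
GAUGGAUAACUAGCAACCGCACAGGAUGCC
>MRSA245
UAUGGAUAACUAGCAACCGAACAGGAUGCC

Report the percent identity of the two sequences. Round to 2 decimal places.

93.33%

The sequences differ at positions 1 (G/U), 20 (C/A).
28 of the 30 sites match, so the percent identity is 28/30 × 100 = 93.33%.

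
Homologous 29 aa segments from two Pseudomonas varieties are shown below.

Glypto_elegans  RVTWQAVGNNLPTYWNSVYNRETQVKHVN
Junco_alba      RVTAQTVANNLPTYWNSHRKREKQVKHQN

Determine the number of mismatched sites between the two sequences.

Mismatches occur at site 4 (W/A), site 6 (A/T), site 8 (G/A), site 18 (V/H), site 19 (Y/R), site 20 (N/K), site 23 (T/K), site 28 (V/Q).
That gives 8 mismatches out of 29 aligned sites, so the Hamming distance is 8.

8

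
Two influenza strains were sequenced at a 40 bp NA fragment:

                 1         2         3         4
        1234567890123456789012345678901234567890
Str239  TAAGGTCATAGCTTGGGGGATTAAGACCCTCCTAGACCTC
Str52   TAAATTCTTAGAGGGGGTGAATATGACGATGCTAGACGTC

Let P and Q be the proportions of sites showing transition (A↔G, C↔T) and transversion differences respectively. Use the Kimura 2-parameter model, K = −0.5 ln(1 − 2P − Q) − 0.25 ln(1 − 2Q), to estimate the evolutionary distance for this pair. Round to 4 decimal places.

0.4445

The sequences differ at positions 4 (G/A, transition), 5 (G/T, transversion), 8 (A/T, transversion), 12 (C/A, transversion), 13 (T/G, transversion), 14 (T/G, transversion), 18 (G/T, transversion), 21 (T/A, transversion), 24 (A/T, transversion), 28 (C/G, transversion), 29 (C/A, transversion), 31 (C/G, transversion), 38 (C/G, transversion).
Of the 13 differences, 1 transition and 12 transversions over 40 sites: P = 1/40 = 0.025000, Q = 12/40 = 0.300000.
d = −0.5·ln(0.650000) − 0.25·ln(0.400000) = −0.5·(-0.430783) − 0.25·(-0.916291) = 0.4445.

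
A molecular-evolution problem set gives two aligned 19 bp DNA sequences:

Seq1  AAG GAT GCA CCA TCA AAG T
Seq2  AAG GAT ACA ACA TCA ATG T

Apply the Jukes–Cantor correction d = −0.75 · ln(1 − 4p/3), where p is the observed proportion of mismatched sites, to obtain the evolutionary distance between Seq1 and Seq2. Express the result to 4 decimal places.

0.1773

Mismatches occur at site 7 (G→A), site 10 (C→A), site 17 (A→T).
p = 3/19 = 0.157895.
d = −0.75 · ln(1 − (4/3)·0.157895) = −0.75 · ln(0.789473) = −0.75 · (-0.236390) = 0.1773.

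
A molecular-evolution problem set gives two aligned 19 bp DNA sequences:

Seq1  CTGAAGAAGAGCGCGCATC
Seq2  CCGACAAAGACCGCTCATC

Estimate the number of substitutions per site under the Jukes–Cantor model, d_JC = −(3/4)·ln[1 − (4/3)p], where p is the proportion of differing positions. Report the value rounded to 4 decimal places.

0.3241

Mismatches occur at site 2 (T↔C), site 5 (A↔C), site 6 (G↔A), site 11 (G↔C), site 15 (G↔T).
p = 5/19 = 0.263158.
d = −0.75 · ln(1 − (4/3)·0.263158) = −0.75 · ln(0.649123) = −0.75 · (-0.432133) = 0.3241.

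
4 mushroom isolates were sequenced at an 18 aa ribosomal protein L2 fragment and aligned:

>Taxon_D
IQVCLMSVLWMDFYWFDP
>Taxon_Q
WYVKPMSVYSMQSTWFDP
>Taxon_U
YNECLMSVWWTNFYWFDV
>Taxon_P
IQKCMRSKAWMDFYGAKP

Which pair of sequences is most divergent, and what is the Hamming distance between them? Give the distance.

Pairwise Hamming distances:
  Taxon_D vs Taxon_Q: 9
  Taxon_D vs Taxon_U: 7
  Taxon_D vs Taxon_P: 8
  Taxon_Q vs Taxon_U: 12
  Taxon_Q vs Taxon_P: 15
  Taxon_U vs Taxon_P: 13
The largest is 15, between Taxon_Q and Taxon_P.

15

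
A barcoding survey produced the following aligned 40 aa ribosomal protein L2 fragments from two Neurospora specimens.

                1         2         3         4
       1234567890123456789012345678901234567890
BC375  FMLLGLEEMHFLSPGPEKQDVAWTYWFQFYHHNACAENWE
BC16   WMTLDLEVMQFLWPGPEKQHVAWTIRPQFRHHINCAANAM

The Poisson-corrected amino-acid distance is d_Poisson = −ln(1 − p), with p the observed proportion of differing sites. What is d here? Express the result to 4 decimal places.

0.5108

Mismatches occur at site 1 (F/W), site 3 (L/T), site 5 (G/D), site 8 (E/V), site 10 (H/Q), site 13 (S/W), site 20 (D/H), site 25 (Y/I), site 26 (W/R), site 27 (F/P), site 30 (Y/R), site 33 (N/I), site 34 (A/N), site 37 (E/A), site 39 (W/A), site 40 (E/M).
p = 16/40 = 0.400000.
d = −ln(1 − 0.400000) = −ln(0.600000) = 0.5108.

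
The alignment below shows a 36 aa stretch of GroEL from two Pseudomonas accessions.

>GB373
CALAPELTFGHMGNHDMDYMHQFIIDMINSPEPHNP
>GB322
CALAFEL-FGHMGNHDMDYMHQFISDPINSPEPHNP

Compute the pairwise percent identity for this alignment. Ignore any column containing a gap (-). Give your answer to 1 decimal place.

91.4%

Excluding the 1 gap column leaves 35 comparable sites.
The sequences differ at positions 5 (P/F), 25 (I/S), 27 (M/P).
32 of the 35 comparable sites match, so the percent identity is 32/35 × 100 = 91.4%.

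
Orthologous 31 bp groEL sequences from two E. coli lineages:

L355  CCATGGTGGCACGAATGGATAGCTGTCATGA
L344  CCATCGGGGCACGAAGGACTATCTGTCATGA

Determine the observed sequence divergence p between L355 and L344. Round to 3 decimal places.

0.194

Mismatches occur at site 5 (G/C), site 7 (T/G), site 16 (T/G), site 18 (G/A), site 19 (A/C), site 22 (G/T).
There are 6 differences over 31 sites, so p = 6/31 = 0.194.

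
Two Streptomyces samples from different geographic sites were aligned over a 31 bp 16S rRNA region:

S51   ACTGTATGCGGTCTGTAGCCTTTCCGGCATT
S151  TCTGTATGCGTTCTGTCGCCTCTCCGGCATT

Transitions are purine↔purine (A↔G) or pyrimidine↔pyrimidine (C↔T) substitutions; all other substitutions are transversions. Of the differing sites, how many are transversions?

3

Mismatches occur at site 1 (A→T, transversion), site 11 (G→T, transversion), site 17 (A→C, transversion), site 22 (T→C, transition).
Of the 4 differences, 1 transition and 3 transversions, so the answer is 3.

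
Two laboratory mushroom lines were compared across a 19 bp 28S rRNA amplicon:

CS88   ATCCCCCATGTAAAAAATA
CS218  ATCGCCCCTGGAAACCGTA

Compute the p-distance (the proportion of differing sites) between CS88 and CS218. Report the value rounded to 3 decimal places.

The sequences differ at positions 4 (C/G), 8 (A/C), 11 (T/G), 15 (A/C), 16 (A/C), 17 (A/G).
There are 6 differences over 19 sites, so p = 6/19 = 0.316.

0.316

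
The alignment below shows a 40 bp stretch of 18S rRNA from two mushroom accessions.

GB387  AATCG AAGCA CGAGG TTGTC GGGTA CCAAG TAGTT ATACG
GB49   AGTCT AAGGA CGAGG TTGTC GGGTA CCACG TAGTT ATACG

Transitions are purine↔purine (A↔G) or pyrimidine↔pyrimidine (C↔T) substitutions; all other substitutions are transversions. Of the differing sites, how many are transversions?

Differing sites — 2:A/G (Ti); 5:G/T (Tv); 9:C/G (Tv); 29:A/C (Tv).
Of the 4 differences, 1 transition and 3 transversions, so the answer is 3.

3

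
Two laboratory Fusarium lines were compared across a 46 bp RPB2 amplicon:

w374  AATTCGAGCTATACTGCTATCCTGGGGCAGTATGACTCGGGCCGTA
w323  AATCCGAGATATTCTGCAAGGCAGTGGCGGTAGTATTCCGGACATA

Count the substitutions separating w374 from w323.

15

Mismatches occur at site 4 (T/C), site 9 (C/A), site 13 (A/T), site 18 (T/A), site 20 (T/G), site 21 (C/G), site 23 (T/A), site 25 (G/T), site 29 (A/G), site 33 (T/G), site 34 (G/T), site 36 (C/T), site 39 (G/C), site 42 (C/A), site 44 (G/A).
That gives 15 mismatches out of 46 aligned sites, so the Hamming distance is 15.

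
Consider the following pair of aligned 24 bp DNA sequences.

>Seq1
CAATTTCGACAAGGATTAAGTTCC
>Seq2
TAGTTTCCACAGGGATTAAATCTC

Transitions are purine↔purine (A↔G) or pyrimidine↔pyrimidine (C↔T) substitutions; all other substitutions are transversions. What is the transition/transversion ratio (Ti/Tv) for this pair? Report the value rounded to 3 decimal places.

6.000

Differing sites — 1:C/T (Ti); 3:A/G (Ti); 8:G/C (Tv); 12:A/G (Ti); 20:G/A (Ti); 22:T/C (Ti); 23:C/T (Ti).
Of the 7 differences, 6 transitions and 1 transversion, so Ti/Tv = 6/1 = 6.000.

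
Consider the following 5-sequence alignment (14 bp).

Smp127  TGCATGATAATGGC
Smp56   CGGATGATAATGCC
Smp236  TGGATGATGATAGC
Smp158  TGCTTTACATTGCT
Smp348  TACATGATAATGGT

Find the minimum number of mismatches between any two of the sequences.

Pairwise Hamming distances:
  Smp127 vs Smp56: 3
  Smp127 vs Smp236: 3
  Smp127 vs Smp158: 6
  Smp127 vs Smp348: 2
  Smp56 vs Smp236: 4
  Smp56 vs Smp158: 7
  Smp56 vs Smp348: 5
  Smp236 vs Smp158: 9
  Smp236 vs Smp348: 5
  Smp158 vs Smp348: 6
The smallest is 2, between Smp127 and Smp348.

2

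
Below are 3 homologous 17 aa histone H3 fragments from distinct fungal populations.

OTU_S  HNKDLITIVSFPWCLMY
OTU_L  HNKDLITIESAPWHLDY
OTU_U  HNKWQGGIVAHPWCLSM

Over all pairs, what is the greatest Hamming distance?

10

Pairwise Hamming distances:
  OTU_S vs OTU_L: 4
  OTU_S vs OTU_U: 8
  OTU_L vs OTU_U: 10
The largest is 10, between OTU_L and OTU_U.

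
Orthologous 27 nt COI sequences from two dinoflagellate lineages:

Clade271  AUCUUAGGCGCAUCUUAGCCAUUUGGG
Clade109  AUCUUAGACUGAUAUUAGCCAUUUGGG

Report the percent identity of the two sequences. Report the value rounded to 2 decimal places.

Mismatches occur at site 8 (G↔A), site 10 (G↔U), site 11 (C↔G), site 14 (C↔A).
23 of the 27 sites match, so the percent identity is 23/27 × 100 = 85.19%.

85.19%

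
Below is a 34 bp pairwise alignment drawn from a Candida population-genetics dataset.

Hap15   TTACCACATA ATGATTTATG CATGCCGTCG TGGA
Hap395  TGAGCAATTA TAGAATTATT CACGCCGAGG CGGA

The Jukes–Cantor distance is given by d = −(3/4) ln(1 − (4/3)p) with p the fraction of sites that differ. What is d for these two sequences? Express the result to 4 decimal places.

Mismatches occur at site 2 (T↔G), site 4 (C↔G), site 7 (C↔A), site 8 (A↔T), site 11 (A↔T), site 12 (T↔A), site 15 (T↔A), site 20 (G↔T), site 23 (T↔C), site 28 (T↔A), site 29 (C↔G), site 31 (T↔C).
p = 12/34 = 0.352941.
d = −0.75 · ln(1 − (4/3)·0.352941) = −0.75 · ln(0.529412) = −0.75 · (-0.635988) = 0.4770.

0.4770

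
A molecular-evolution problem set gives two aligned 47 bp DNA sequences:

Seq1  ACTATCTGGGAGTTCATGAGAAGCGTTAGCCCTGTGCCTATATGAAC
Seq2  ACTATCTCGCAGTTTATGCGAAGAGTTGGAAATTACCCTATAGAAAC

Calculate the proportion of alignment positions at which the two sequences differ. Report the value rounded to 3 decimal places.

Differing sites — 8:G/C; 10:G/C; 15:C/T; 19:A/C; 24:C/A; 28:A/G; 30:C/A; 31:C/A; 32:C/A; 34:G/T; 35:T/A; 36:G/C; 43:T/G; 44:G/A.
There are 14 differences over 47 sites, so p = 14/47 = 0.298.

0.298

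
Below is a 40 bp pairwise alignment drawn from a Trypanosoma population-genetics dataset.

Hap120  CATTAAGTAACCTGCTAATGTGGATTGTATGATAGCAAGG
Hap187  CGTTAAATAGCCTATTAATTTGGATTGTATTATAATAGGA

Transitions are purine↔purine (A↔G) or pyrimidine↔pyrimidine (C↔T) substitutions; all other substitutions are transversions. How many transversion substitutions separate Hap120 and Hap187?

2

The sequences differ at positions 2 (A/G, transition), 7 (G/A, transition), 10 (A/G, transition), 14 (G/A, transition), 15 (C/T, transition), 20 (G/T, transversion), 31 (G/T, transversion), 35 (G/A, transition), 36 (C/T, transition), 38 (A/G, transition), 40 (G/A, transition).
Of the 11 differences, 9 transitions and 2 transversions, so the answer is 2.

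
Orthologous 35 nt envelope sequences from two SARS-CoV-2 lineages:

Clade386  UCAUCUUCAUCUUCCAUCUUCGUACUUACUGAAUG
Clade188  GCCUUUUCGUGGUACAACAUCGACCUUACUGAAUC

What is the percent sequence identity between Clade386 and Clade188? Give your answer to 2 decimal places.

The sequences differ at positions 1 (U/G), 3 (A/C), 5 (C/U), 9 (A/G), 11 (C/G), 12 (U/G), 14 (C/A), 17 (U/A), 19 (U/A), 23 (U/A), 24 (A/C), 35 (G/C).
23 of the 35 sites match, so the percent identity is 23/35 × 100 = 65.71%.

65.71%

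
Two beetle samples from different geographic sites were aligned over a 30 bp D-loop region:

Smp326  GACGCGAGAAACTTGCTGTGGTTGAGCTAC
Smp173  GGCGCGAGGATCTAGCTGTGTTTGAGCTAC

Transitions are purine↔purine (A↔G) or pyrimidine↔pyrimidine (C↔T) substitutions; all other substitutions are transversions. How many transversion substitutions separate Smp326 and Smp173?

3

Differing sites — 2:A/G (Ti); 9:A/G (Ti); 11:A/T (Tv); 14:T/A (Tv); 21:G/T (Tv).
Of the 5 differences, 2 transitions and 3 transversions, so the answer is 3.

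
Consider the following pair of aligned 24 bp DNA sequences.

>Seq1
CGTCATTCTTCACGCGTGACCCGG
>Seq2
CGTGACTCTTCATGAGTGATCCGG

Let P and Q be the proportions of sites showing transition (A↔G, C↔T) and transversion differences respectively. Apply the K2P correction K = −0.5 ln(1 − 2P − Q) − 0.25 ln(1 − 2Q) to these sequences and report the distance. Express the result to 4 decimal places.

Mismatches occur at site 4 (C/G, transversion), site 6 (T/C, transition), site 13 (C/T, transition), site 15 (C/A, transversion), site 20 (C/T, transition).
Of the 5 differences, 3 transitions and 2 transversions over 24 sites: P = 3/24 = 0.125000, Q = 2/24 = 0.083333.
d = −0.5·ln(0.666667) − 0.25·ln(0.833334) = −0.5·(-0.405465) − 0.25·(-0.182321) = 0.2483.

0.2483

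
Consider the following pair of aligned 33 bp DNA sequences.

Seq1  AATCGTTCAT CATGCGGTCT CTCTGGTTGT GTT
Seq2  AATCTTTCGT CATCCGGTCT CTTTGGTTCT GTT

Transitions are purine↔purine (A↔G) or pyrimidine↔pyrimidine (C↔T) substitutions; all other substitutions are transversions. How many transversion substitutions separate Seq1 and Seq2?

3

Differing sites — 5:G/T (Tv); 9:A/G (Ti); 14:G/C (Tv); 23:C/T (Ti); 29:G/C (Tv).
Of the 5 differences, 2 transitions and 3 transversions, so the answer is 3.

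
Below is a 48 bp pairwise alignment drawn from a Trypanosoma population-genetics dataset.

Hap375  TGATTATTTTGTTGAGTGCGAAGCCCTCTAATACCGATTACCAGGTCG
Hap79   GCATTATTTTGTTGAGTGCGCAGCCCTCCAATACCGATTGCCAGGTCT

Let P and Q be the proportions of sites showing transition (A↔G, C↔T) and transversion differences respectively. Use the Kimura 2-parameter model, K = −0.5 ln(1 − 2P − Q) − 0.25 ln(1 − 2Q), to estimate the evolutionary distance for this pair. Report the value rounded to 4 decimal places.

The sequences differ at positions 1 (T/G, transversion), 2 (G/C, transversion), 21 (A/C, transversion), 29 (T/C, transition), 40 (A/G, transition), 48 (G/T, transversion).
Of the 6 differences, 2 transitions and 4 transversions over 48 sites: P = 2/48 = 0.041667, Q = 4/48 = 0.083333.
d = −0.5·ln(0.833333) − 0.25·ln(0.833334) = −0.5·(-0.182322) − 0.25·(-0.182321) = 0.1367.

0.1367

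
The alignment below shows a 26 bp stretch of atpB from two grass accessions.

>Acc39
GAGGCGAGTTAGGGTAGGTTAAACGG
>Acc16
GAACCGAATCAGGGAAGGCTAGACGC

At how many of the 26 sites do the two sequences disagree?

8

Mismatches occur at site 3 (G→A), site 4 (G→C), site 8 (G→A), site 10 (T→C), site 15 (T→A), site 19 (T→C), site 22 (A→G), site 26 (G→C).
That gives 8 mismatches out of 26 aligned sites, so the Hamming distance is 8.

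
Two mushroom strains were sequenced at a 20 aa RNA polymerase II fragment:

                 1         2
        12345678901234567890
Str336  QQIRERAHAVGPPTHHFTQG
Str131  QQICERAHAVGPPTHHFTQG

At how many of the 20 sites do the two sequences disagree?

1

A single mismatch occurs at site 4 (R↔C).
That gives 1 mismatch out of 20 aligned sites, so the Hamming distance is 1.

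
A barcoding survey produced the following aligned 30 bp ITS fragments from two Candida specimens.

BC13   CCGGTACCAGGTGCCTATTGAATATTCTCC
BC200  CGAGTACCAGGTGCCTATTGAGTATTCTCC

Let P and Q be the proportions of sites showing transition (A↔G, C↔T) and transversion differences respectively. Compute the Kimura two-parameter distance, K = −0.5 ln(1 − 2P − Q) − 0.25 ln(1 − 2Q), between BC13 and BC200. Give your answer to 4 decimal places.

0.1084

Differing sites — 2:C/G (Tv); 3:G/A (Ti); 22:A/G (Ti).
Of the 3 differences, 2 transitions and 1 transversion over 30 sites: P = 2/30 = 0.066667, Q = 1/30 = 0.033333.
d = −0.5·ln(0.833333) − 0.25·ln(0.933334) = −0.5·(-0.182322) − 0.25·(-0.068992) = 0.1084.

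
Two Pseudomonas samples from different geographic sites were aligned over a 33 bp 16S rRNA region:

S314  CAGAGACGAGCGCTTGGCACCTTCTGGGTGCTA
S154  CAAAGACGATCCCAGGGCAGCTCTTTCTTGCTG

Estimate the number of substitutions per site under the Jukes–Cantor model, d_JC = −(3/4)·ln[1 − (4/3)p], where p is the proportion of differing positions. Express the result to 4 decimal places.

Differing sites — 3:G/A; 10:G/T; 12:G/C; 14:T/A; 15:T/G; 20:C/G; 23:T/C; 24:C/T; 26:G/T; 27:G/C; 28:G/T; 33:A/G.
p = 12/33 = 0.363636.
d = −0.75 · ln(1 − (4/3)·0.363636) = −0.75 · ln(0.515152) = −0.75 · (-0.663293) = 0.4975.

0.4975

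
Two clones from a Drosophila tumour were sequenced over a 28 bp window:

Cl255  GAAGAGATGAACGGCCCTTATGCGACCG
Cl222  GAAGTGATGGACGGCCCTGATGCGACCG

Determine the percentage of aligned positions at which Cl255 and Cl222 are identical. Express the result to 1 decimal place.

89.3%

Differing sites — 5:A/T; 10:A/G; 19:T/G.
25 of the 28 sites match, so the percent identity is 25/28 × 100 = 89.3%.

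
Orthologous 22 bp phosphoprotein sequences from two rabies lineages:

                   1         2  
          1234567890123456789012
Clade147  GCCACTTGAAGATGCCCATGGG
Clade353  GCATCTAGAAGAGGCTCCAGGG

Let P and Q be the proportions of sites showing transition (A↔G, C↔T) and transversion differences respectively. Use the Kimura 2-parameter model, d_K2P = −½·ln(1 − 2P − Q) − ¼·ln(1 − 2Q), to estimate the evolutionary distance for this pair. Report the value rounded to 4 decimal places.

Mismatches occur at site 3 (C/A, transversion), site 4 (A/T, transversion), site 7 (T/A, transversion), site 13 (T/G, transversion), site 16 (C/T, transition), site 18 (A/C, transversion), site 19 (T/A, transversion).
Of the 7 differences, 1 transition and 6 transversions over 22 sites: P = 1/22 = 0.045455, Q = 6/22 = 0.272727.
d = −0.5·ln(0.636363) − 0.25·ln(0.454546) = −0.5·(-0.451986) − 0.25·(-0.788456) = 0.4231.

0.4231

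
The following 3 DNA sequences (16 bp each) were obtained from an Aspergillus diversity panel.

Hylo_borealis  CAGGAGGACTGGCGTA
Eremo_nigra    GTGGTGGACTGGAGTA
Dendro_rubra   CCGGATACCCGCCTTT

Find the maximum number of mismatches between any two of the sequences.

11

Pairwise Hamming distances:
  Hylo_borealis vs Eremo_nigra: 4
  Hylo_borealis vs Dendro_rubra: 8
  Eremo_nigra vs Dendro_rubra: 11
The largest is 11, between Eremo_nigra and Dendro_rubra.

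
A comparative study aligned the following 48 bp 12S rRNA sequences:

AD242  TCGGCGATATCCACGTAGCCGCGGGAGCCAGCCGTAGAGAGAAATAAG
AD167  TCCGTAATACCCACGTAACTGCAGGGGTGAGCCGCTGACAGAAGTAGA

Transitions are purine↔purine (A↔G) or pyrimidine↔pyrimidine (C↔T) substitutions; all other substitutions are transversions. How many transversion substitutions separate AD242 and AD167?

Differing sites — 3:G/C (Tv); 5:C/T (Ti); 6:G/A (Ti); 10:T/C (Ti); 18:G/A (Ti); 20:C/T (Ti); 23:G/A (Ti); 26:A/G (Ti); 28:C/T (Ti); 29:C/G (Tv); 35:T/C (Ti); 36:A/T (Tv); 39:G/C (Tv); 44:A/G (Ti); 47:A/G (Ti); 48:G/A (Ti).
Of the 16 differences, 12 transitions and 4 transversions, so the answer is 4.

4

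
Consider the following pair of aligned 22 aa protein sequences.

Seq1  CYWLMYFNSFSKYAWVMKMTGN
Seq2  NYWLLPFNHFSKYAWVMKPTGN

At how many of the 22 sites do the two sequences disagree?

Differing sites — 1:C/N; 5:M/L; 6:Y/P; 9:S/H; 19:M/P.
That gives 5 mismatches out of 22 aligned sites, so the Hamming distance is 5.

5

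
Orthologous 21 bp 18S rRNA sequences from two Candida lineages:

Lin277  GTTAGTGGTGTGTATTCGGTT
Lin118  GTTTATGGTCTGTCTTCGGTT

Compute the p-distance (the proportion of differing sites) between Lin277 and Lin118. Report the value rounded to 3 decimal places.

Differing sites — 4:A/T; 5:G/A; 10:G/C; 14:A/C.
There are 4 differences over 21 sites, so p = 4/21 = 0.190.

0.190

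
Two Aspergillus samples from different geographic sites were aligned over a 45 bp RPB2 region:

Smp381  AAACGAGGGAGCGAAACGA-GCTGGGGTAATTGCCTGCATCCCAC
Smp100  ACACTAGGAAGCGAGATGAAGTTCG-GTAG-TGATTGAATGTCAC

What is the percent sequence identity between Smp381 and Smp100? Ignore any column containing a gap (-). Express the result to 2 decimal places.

69.05%

Excluding the 3 gap columns leaves 42 comparable sites.
Mismatches occur at site 2 (A/C), site 5 (G/T), site 9 (G/A), site 15 (A/G), site 17 (C/T), site 22 (C/T), site 24 (G/C), site 30 (A/G), site 34 (C/A), site 35 (C/T), site 38 (C/A), site 41 (C/G), site 42 (C/T).
29 of the 42 comparable sites match, so the percent identity is 29/42 × 100 = 69.05%.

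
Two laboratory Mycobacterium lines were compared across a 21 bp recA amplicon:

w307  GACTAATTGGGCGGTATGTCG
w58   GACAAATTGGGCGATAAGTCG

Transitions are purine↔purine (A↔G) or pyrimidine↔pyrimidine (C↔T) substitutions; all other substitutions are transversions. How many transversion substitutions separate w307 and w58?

The sequences differ at positions 4 (T/A, transversion), 14 (G/A, transition), 17 (T/A, transversion).
Of the 3 differences, 1 transition and 2 transversions, so the answer is 2.

2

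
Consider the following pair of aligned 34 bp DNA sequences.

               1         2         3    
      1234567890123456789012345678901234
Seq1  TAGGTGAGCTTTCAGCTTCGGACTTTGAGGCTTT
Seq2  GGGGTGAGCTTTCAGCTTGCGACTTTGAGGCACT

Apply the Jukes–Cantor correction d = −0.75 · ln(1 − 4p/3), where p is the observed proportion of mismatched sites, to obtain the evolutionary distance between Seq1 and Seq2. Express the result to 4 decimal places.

0.2012

The sequences differ at positions 1 (T/G), 2 (A/G), 19 (C/G), 20 (G/C), 32 (T/A), 33 (T/C).
p = 6/34 = 0.176471.
d = −0.75 · ln(1 − (4/3)·0.176471) = −0.75 · ln(0.764705) = −0.75 · (-0.268265) = 0.2012.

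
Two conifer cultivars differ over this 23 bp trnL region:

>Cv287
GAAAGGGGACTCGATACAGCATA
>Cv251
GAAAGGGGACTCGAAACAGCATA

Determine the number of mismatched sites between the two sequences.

1

The sequences differ at position 15 (T/A).
That gives 1 mismatch out of 23 aligned sites, so the Hamming distance is 1.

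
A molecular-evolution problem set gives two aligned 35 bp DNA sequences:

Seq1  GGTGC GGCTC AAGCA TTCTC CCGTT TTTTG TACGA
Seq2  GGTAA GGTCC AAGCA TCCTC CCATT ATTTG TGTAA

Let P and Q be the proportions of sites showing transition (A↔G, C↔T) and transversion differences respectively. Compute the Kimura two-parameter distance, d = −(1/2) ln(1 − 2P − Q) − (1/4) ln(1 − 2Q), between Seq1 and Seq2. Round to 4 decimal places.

Differing sites — 4:G/A (Ti); 5:C/A (Tv); 8:C/T (Ti); 9:T/C (Ti); 17:T/C (Ti); 23:G/A (Ti); 26:T/A (Tv); 32:A/G (Ti); 33:C/T (Ti); 34:G/A (Ti).
Of the 10 differences, 8 transitions and 2 transversions over 35 sites: P = 8/35 = 0.228571, Q = 2/35 = 0.057143.
d = −0.5·ln(0.485715) − 0.25·ln(0.885714) = −0.5·(-0.722133) − 0.25·(-0.121361) = 0.3914.

0.3914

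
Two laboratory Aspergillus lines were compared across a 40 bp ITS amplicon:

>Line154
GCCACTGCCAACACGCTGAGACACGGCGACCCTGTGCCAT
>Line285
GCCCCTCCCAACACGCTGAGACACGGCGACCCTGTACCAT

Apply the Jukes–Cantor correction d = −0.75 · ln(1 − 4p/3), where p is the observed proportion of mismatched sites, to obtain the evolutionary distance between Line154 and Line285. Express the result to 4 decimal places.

Mismatches occur at site 4 (A→C), site 7 (G→C), site 36 (G→A).
p = 3/40 = 0.075000.
d = −0.75 · ln(1 − (4/3)·0.075000) = −0.75 · ln(0.900000) = −0.75 · (-0.105361) = 0.0790.

0.0790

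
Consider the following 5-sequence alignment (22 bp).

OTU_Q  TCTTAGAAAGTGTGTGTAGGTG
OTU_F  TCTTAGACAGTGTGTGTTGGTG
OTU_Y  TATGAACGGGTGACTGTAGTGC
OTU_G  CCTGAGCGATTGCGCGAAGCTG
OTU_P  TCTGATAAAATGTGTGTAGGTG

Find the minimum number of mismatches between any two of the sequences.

2

Pairwise Hamming distances:
  OTU_Q vs OTU_F: 2
  OTU_Q vs OTU_Y: 11
  OTU_Q vs OTU_G: 9
  OTU_Q vs OTU_P: 3
  OTU_F vs OTU_Y: 12
  OTU_F vs OTU_G: 10
  OTU_F vs OTU_P: 5
  OTU_Y vs OTU_G: 12
  OTU_Y vs OTU_P: 11
  OTU_G vs OTU_P: 9
The smallest is 2, between OTU_Q and OTU_F.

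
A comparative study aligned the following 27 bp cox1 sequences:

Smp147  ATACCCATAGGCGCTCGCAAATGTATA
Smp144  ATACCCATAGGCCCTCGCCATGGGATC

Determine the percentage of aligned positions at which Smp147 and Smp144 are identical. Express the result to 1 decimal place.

77.8%

Differing sites — 13:G/C; 19:A/C; 21:A/T; 22:T/G; 24:T/G; 27:A/C.
21 of the 27 sites match, so the percent identity is 21/27 × 100 = 77.8%.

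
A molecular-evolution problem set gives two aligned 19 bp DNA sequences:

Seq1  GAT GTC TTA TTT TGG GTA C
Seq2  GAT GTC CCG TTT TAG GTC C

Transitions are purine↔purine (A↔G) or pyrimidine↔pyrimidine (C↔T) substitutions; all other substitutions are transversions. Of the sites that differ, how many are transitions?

4

The sequences differ at positions 7 (T/C, transition), 8 (T/C, transition), 9 (A/G, transition), 14 (G/A, transition), 18 (A/C, transversion).
Of the 5 differences, 4 transitions and 1 transversion, so the answer is 4.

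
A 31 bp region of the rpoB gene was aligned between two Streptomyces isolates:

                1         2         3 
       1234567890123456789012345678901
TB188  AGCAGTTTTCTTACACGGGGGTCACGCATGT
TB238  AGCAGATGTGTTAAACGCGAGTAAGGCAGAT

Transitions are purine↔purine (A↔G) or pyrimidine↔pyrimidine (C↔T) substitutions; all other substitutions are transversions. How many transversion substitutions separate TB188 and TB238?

8

Mismatches occur at site 6 (T↔A, transversion), site 8 (T↔G, transversion), site 10 (C↔G, transversion), site 14 (C↔A, transversion), site 18 (G↔C, transversion), site 20 (G↔A, transition), site 23 (C↔A, transversion), site 25 (C↔G, transversion), site 29 (T↔G, transversion), site 30 (G↔A, transition).
Of the 10 differences, 2 transitions and 8 transversions, so the answer is 8.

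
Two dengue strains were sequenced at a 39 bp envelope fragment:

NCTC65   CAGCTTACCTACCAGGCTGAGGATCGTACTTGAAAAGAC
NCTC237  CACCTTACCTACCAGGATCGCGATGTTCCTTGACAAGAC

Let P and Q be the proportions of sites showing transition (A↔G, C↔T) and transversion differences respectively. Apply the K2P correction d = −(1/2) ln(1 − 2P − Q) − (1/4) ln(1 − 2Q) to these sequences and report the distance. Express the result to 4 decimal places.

0.2801

Differing sites — 3:G/C (Tv); 17:C/A (Tv); 19:G/C (Tv); 20:A/G (Ti); 21:G/C (Tv); 25:C/G (Tv); 26:G/T (Tv); 28:A/C (Tv); 34:A/C (Tv).
Of the 9 differences, 1 transition and 8 transversions over 39 sites: P = 1/39 = 0.025641, Q = 8/39 = 0.205128.
d = −0.5·ln(0.743590) − 0.25·ln(0.589744) = −0.5·(-0.296265) − 0.25·(-0.528067) = 0.2801.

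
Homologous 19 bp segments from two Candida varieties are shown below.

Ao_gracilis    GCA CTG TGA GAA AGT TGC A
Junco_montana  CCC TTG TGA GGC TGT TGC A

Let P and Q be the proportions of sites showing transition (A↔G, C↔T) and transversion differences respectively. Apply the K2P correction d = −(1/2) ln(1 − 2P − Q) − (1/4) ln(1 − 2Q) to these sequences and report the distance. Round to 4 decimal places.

The sequences differ at positions 1 (G/C, transversion), 3 (A/C, transversion), 4 (C/T, transition), 11 (A/G, transition), 12 (A/C, transversion), 13 (A/T, transversion).
Of the 6 differences, 2 transitions and 4 transversions over 19 sites: P = 2/19 = 0.105263, Q = 4/19 = 0.210526.
d = −0.5·ln(0.578948) − 0.25·ln(0.578948) = −0.5·(-0.546543) − 0.25·(-0.546543) = 0.4099.

0.4099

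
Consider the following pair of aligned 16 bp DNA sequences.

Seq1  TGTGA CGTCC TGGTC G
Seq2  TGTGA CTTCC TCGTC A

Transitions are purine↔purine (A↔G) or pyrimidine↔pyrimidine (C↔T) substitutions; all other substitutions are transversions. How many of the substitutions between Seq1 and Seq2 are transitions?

1

Differing sites — 7:G/T (Tv); 12:G/C (Tv); 16:G/A (Ti).
Of the 3 differences, 1 transition and 2 transversions, so the answer is 1.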